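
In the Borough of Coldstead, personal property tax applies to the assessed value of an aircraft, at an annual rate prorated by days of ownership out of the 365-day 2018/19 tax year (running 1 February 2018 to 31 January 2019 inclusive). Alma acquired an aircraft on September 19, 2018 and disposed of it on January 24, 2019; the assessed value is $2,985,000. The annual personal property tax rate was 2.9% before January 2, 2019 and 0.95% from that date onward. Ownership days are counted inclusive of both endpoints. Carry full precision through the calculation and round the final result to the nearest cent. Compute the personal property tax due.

$26,689.17

September 19, 2018 – January 1, 2019: 105 days at 2.9% → $2,985,000 × 2.9% × 105/365 = $24,902.2603
January 2 – January 24, 2019: 23 days at 0.95% → $2,985,000 × 0.95% × 23/365 = $1,786.9110
Total = $26,689.1712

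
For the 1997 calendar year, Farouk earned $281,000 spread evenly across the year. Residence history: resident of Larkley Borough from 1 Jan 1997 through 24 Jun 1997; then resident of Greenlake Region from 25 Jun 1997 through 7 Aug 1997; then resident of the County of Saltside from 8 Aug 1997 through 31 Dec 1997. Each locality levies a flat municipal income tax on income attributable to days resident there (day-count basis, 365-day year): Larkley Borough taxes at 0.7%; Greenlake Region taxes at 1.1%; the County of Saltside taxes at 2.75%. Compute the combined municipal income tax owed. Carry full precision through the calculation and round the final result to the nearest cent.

Larkley Borough, 1 Jan – 24 Jun 1997: 175 days → $281,000 × 0.7% × 175/365 = $943.0822
Greenlake Region, 25 Jun – 7 Aug 1997: 44 days → $281,000 × 1.1% × 44/365 = $372.6137
The County of Saltside, 8 Aug – 31 Dec 1997: 146 days → $281,000 × 2.75% × 146/365 = $3,091.0000
Total = $4,406.6959

$4,406.70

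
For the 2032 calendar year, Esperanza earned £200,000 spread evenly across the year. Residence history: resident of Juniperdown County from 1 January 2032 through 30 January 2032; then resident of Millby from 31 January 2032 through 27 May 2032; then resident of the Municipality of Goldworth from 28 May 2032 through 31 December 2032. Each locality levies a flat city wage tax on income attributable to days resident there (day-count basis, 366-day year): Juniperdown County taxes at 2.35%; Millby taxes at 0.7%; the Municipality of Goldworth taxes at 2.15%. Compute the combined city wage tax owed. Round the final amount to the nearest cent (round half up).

£3,397.81

Juniperdown County, 1 January – 30 January 2032: 30 days → £200,000 × 2.35% × 30/366 = £385.2459
Millby, 31 January – 27 May 2032: 118 days → £200,000 × 0.7% × 118/366 = £451.3661
The Municipality of Goldworth, 28 May – 31 December 2032: 218 days → £200,000 × 2.15% × 218/366 = £2,561.2022
Total = £3,397.8142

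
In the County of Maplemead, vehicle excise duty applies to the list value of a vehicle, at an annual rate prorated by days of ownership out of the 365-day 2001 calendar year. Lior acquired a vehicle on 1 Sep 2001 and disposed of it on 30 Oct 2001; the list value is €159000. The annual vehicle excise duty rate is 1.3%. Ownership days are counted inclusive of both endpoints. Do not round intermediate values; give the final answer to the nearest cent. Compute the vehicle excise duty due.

€339.78

Days held (1 Sep – 30 Oct 2001): 60 out of 365
Tax = €159000 × 1.3% × 60/365 = €339.7808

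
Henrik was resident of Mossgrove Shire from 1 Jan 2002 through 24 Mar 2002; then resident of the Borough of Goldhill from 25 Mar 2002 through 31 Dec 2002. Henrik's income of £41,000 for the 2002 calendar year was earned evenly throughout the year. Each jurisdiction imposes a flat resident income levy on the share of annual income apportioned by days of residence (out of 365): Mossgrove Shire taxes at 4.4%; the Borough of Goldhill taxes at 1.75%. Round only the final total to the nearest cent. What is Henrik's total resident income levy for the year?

£964.57

Mossgrove Shire, 1 Jan – 24 Mar 2002: 83 days → £41,000 × 4.4% × 83/365 = £410.2247
The Borough of Goldhill, 25 Mar – 31 Dec 2002: 282 days → £41,000 × 1.75% × 282/365 = £554.3425
Total = £964.5671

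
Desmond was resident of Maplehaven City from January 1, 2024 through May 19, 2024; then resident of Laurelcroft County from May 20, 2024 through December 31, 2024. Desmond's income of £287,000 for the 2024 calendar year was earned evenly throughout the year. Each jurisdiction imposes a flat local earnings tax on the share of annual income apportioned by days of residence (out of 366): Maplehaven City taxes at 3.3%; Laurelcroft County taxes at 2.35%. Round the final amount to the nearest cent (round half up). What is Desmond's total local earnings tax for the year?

Maplehaven City, January 1 – May 19, 2024: 140 days → £287,000 × 3.3% × 140/366 = £3,622.7869
Laurelcroft County, May 20 – December 31, 2024: 226 days → £287,000 × 2.35% × 226/366 = £4,164.6366
Total = £7,787.4235

£7,787.42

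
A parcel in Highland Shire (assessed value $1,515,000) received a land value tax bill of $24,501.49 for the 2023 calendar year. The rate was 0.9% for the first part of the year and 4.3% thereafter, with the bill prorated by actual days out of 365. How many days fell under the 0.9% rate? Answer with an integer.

Let d = days at the first rate; then 365 − d days at the second rate.
$1,515,000 × [0.9%·d + 4.3%·(365−d)] / 365 = $24,501.49
Solving gives d = 288, so the new rate took effect on 16 Oct 2023.

288 days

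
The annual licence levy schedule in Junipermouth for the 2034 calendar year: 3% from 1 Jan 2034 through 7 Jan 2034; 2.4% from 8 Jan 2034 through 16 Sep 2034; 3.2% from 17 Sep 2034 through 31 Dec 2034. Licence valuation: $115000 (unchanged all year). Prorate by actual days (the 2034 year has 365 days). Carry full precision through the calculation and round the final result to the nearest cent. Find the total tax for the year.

1 Jan – 7 Jan 2034: 7 days at 3% → $115000 × 3% × 7/365 = $66.1644
8 Jan – 16 Sep 2034: 252 days at 2.4% → $115000 × 2.4% × 252/365 = $1905.5342
17 Sep – 31 Dec 2034: 106 days at 3.2% → $115000 × 3.2% × 106/365 = $1068.7123
Total = $3040.4110

$3040.41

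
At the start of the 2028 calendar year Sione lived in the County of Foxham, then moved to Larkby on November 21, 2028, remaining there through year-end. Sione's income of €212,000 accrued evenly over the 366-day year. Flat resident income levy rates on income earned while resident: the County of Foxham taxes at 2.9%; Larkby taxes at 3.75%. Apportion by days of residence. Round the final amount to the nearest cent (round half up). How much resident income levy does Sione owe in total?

The County of Foxham, January 1 – November 20, 2028: 325 days → €212,000 × 2.9% × 325/366 = €5,459.2896
Larkby, November 21 – December 31, 2028: 41 days → €212,000 × 3.75% × 41/366 = €890.5738
Total = €6,349.8634

€6,349.86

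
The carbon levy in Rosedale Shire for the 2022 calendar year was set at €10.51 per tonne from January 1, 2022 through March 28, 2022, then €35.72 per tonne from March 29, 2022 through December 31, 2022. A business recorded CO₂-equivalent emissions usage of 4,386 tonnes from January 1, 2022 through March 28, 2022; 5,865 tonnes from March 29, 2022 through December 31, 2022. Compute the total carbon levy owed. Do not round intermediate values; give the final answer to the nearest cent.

€255,594.66

January 1 – March 28, 2022: 4,386 tonnes at €10.51/tonne → €46,096.86
March 29 – December 31, 2022: 5,865 tonnes at €35.72/tonne → €209,497.80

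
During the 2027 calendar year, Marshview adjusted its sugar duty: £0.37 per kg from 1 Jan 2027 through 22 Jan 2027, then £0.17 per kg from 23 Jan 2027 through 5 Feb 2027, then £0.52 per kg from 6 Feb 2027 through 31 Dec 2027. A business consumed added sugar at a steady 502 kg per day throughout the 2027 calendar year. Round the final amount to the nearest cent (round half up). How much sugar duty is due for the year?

1 Jan – 22 Jan 2027: 22 days × 502 kg/day = 11,044 kg at £0.37/kg → £4086.28
23 Jan – 5 Feb 2027: 14 days × 502 kg/day = 7,028 kg at £0.17/kg → £1194.76
6 Feb – 31 Dec 2027: 329 days × 502 kg/day = 165,158 kg at £0.52/kg → £85882.16

£91163.20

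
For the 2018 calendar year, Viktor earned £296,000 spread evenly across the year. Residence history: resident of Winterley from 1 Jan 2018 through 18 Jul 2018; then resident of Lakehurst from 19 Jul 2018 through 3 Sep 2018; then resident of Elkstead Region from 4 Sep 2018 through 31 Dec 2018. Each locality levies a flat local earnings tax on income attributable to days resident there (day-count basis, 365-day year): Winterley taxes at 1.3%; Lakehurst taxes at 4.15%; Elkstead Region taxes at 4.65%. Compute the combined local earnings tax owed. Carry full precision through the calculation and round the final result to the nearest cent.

Winterley, 1 Jan – 18 Jul 2018: 199 days → £296,000 × 1.3% × 199/365 = £2,097.9507
Lakehurst, 19 Jul – 3 Sep 2018: 47 days → £296,000 × 4.15% × 47/365 = £1,581.7753
Elkstead Region, 4 Sep – 31 Dec 2018: 119 days → £296,000 × 4.65% × 119/365 = £4,487.4411
Total = £8,167.1671

£8,167.17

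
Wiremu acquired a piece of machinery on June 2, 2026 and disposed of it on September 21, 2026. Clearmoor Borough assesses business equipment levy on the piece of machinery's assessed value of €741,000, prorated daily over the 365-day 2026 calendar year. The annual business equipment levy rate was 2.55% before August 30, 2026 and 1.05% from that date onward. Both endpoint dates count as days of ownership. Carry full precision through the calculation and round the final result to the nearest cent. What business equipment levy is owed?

€5,097.67

June 2 – August 29, 2026: 89 days at 2.55% → €741,000 × 2.55% × 89/365 = €4,607.3959
August 30 – September 21, 2026: 23 days at 1.05% → €741,000 × 1.05% × 23/365 = €490.2781
Total = €5,097.6740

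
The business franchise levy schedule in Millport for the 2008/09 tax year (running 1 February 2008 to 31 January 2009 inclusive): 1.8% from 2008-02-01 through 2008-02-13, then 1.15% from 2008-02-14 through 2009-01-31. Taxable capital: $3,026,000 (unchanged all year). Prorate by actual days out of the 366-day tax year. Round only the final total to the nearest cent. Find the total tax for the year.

2008-02-01 to 2008-02-13: 13 days at 1.8% → $3,026,000 × 1.8% × 13/366 = $1,934.6557
2008-02-14 to 2009-01-31: 353 days at 1.15% → $3,026,000 × 1.15% × 353/366 = $33,562.9699
Total = $35,497.6257

$35,497.63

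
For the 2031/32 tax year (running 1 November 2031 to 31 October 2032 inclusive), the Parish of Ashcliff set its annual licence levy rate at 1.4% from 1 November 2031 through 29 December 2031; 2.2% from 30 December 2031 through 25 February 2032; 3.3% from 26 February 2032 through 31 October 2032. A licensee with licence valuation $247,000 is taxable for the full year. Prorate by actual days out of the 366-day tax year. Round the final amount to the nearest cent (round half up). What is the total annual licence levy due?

1 November – 29 December 2031: 59 days at 1.4% → $247,000 × 1.4% × 59/366 = $557.4372
30 December 2031 – 25 February 2032: 58 days at 2.2% → $247,000 × 2.2% × 58/366 = $861.1257
26 February – 31 October 2032: 249 days at 3.3% → $247,000 × 3.3% × 249/366 = $5,545.3525
Total = $6,963.9153

$6,963.92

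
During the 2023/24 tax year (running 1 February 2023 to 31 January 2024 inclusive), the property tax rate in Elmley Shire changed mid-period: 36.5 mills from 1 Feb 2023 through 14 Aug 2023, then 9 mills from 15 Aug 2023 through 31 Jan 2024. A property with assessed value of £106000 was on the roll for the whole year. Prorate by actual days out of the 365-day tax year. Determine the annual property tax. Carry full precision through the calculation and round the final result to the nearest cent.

£2511.33

1 Feb – 14 Aug 2023: 195 days at 36.5 mills → £106000 × 3.65% × 195/365 = £2067.0000
15 Aug 2023 – 31 Jan 2024: 170 days at 9 mills → £106000 × 0.9% × 170/365 = £444.3288
Total = £2511.3288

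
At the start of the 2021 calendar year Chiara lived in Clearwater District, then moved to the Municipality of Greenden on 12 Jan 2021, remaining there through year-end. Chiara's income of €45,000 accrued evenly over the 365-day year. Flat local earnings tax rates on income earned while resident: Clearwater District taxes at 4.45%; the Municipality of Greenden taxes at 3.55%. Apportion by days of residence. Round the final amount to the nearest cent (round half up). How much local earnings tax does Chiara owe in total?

€1,609.71

Clearwater District, 1 Jan – 11 Jan 2021: 11 days → €45,000 × 4.45% × 11/365 = €60.3493
The Municipality of Greenden, 12 Jan – 31 Dec 2021: 354 days → €45,000 × 3.55% × 354/365 = €1,549.3562
Total = €1,609.7055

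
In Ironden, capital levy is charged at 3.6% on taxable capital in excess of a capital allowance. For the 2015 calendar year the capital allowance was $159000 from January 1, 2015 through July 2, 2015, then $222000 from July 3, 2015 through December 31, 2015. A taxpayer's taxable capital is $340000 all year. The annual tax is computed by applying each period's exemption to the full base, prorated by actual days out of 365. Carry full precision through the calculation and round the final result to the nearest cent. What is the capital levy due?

January 1 – July 2, 2015: 183 days, exemption $159000 → ($340000 − $159000) × 3.6% × 183/365 = $3266.9260
July 3 – December 31, 2015: 182 days, exemption $222000 → ($340000 − $222000) × 3.6% × 182/365 = $2118.1808
Total = $5385.1068

$5385.11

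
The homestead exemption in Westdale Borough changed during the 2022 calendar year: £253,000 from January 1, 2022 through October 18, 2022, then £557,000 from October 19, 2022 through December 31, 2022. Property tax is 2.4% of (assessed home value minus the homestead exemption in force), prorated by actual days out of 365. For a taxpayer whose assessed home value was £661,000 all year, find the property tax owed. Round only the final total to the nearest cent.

January 1 – October 18, 2022: 291 days, exemption £253,000 → (£661,000 − £253,000) × 2.4% × 291/365 = £7,806.7726
October 19 – December 31, 2022: 74 days, exemption £557,000 → (£661,000 − £557,000) × 2.4% × 74/365 = £506.0384
Total = £8,312.8110

£8,312.81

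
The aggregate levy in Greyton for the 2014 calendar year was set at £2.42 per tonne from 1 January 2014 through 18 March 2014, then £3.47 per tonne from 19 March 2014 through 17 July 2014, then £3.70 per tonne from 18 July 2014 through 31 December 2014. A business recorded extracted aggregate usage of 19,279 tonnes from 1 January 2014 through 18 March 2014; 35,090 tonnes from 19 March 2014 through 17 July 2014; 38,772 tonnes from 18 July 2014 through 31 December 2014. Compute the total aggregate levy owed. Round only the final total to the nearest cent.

£311,873.88

1 January – 18 March 2014: 19,279 tonnes at £2.42/tonne → £46,655.18
19 March – 17 July 2014: 35,090 tonnes at £3.47/tonne → £121,762.30
18 July – 31 December 2014: 38,772 tonnes at £3.70/tonne → £143,456.40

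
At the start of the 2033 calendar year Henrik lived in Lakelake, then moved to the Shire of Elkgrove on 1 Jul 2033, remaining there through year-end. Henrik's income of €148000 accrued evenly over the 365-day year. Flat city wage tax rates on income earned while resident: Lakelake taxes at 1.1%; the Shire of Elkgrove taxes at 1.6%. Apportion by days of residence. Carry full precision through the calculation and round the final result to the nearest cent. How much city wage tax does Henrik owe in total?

Lakelake, 1 Jan – 30 Jun 2033: 181 days → €148000 × 1.1% × 181/365 = €807.3096
The Shire of Elkgrove, 1 Jul – 31 Dec 2033: 184 days → €148000 × 1.6% × 184/365 = €1193.7315
Total = €2001.0411

€2001.04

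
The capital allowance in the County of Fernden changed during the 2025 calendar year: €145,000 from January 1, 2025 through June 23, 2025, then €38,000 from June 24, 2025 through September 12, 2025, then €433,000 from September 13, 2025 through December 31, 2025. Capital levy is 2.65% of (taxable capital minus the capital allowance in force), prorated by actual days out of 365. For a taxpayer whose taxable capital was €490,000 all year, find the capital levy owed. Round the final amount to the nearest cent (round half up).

€7,471.69

January 1 – June 23, 2025: 174 days, exemption €145,000 → (€490,000 − €145,000) × 2.65% × 174/365 = €4,358.3425
June 24 – September 12, 2025: 81 days, exemption €38,000 → (€490,000 − €38,000) × 2.65% × 81/365 = €2,658.1315
September 13 – December 31, 2025: 110 days, exemption €433,000 → (€490,000 − €433,000) × 2.65% × 110/365 = €455.2192
Total = €7,471.6932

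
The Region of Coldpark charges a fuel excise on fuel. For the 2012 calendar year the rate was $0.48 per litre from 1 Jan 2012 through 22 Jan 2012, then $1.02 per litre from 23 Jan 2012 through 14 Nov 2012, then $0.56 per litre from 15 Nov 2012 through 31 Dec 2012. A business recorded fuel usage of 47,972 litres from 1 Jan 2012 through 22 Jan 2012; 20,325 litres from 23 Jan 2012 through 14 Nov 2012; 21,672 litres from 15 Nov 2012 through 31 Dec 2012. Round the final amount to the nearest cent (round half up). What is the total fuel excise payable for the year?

$55894.38

1 Jan – 22 Jan 2012: 47,972 litres at $0.48/litre → $23026.56
23 Jan – 14 Nov 2012: 20,325 litres at $1.02/litre → $20731.50
15 Nov – 31 Dec 2012: 21,672 litres at $0.56/litre → $12136.32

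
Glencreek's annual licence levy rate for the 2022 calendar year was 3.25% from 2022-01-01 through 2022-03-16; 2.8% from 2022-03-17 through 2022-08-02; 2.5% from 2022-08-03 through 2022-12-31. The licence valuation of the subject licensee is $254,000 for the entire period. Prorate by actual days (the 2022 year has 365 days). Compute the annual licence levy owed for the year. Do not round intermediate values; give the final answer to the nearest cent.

2022-01-01 to 2022-03-16: 75 days at 3.25% → $254,000 × 3.25% × 75/365 = $1,696.2329
2022-03-17 to 2022-08-02: 139 days at 2.8% → $254,000 × 2.8% × 139/365 = $2,708.4055
2022-08-03 to 2022-12-31: 151 days at 2.5% → $254,000 × 2.5% × 151/365 = $2,626.9863
Total = $7,031.6247

$7,031.62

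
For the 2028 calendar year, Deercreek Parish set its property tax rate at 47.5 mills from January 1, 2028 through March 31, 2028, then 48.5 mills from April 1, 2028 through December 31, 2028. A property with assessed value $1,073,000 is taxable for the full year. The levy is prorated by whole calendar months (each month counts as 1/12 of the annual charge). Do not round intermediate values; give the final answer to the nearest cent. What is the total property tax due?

January 1 – March 31, 2028: 3 months at 47.5 mills → $1,073,000 × 4.75% × 3/12 = $12,741.8750
April 1 – December 31, 2028: 9 months at 48.5 mills → $1,073,000 × 4.85% × 9/12 = $39,030.3750
Total = $51,772.2500

$51,772.25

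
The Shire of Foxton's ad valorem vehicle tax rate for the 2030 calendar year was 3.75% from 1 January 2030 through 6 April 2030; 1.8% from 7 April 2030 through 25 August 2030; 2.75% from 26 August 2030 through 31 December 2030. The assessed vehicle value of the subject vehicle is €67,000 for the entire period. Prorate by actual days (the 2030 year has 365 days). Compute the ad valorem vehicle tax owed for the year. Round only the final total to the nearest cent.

1 January – 6 April 2030: 96 days at 3.75% → €67,000 × 3.75% × 96/365 = €660.8219
7 April – 25 August 2030: 141 days at 1.8% → €67,000 × 1.8% × 141/365 = €465.8795
26 August – 31 December 2030: 128 days at 2.75% → €67,000 × 2.75% × 128/365 = €646.1370
Total = €1,772.8384

€1,772.84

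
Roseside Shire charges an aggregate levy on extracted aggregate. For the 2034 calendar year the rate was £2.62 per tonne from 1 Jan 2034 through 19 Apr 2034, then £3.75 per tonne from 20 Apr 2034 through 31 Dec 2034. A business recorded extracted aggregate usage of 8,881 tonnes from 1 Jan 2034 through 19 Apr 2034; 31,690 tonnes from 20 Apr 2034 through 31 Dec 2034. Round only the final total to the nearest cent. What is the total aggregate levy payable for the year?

1 Jan – 19 Apr 2034: 8,881 tonnes at £2.62/tonne → £23,268.22
20 Apr – 31 Dec 2034: 31,690 tonnes at £3.75/tonne → £118,837.50

£142,105.72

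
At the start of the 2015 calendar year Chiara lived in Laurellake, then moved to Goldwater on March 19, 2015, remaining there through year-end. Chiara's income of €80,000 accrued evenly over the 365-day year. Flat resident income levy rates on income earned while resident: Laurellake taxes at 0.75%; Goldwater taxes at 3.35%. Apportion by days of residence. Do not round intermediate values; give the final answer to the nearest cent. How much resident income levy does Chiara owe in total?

Laurellake, January 1 – March 18, 2015: 77 days → €80,000 × 0.75% × 77/365 = €126.5753
Goldwater, March 19 – December 31, 2015: 288 days → €80,000 × 3.35% × 288/365 = €2,114.6301
Total = €2,241.2055

€2,241.21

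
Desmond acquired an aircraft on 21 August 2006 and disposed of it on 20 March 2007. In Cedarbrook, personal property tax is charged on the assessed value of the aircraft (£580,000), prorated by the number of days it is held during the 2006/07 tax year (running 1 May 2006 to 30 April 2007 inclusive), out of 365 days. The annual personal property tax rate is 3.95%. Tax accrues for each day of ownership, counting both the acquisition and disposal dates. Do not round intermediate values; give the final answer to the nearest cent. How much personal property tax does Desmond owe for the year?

£13,306.63

Days held (21 August 2006 – 20 March 2007): 212 out of 365
Tax = £580,000 × 3.95% × 212/365 = £13,306.6301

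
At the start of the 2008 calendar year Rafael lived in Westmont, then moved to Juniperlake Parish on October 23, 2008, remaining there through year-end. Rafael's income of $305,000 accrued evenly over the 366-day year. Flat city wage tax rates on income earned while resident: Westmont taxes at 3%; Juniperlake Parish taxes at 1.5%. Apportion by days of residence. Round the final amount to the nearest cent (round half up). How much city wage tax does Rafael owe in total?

Westmont, January 1 – October 22, 2008: 296 days → $305,000 × 3% × 296/366 = $7,400.0000
Juniperlake Parish, October 23 – December 31, 2008: 70 days → $305,000 × 1.5% × 70/366 = $875.0000
Total = $8,275.0000

$8,275.00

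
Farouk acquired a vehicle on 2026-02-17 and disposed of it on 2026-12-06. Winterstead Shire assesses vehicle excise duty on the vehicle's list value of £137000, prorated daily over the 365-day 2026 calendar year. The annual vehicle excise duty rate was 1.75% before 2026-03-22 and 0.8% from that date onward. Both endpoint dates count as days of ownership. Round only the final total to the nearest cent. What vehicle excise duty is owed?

2026-02-17 to 2026-03-21: 33 days at 1.75% → £137000 × 1.75% × 33/365 = £216.7603
2026-03-22 to 2026-12-06: 260 days at 0.8% → £137000 × 0.8% × 260/365 = £780.7123
Total = £997.4726

£997.47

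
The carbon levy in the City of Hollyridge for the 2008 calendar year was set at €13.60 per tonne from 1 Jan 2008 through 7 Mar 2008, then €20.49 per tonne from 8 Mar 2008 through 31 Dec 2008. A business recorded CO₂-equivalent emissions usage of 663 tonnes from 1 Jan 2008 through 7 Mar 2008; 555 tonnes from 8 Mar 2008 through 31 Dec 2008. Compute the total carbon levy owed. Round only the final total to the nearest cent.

€20388.75

1 Jan – 7 Mar 2008: 663 tonnes at €13.60/tonne → €9016.80
8 Mar – 31 Dec 2008: 555 tonnes at €20.49/tonne → €11371.95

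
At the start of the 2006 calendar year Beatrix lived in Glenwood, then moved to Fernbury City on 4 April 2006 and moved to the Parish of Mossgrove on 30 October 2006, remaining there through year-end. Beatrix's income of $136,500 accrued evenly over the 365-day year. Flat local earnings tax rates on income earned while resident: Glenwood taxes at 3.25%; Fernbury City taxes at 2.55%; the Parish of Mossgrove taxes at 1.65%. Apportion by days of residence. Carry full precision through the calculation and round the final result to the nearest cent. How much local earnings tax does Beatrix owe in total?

Glenwood, 1 January – 3 April 2006: 93 days → $136,500 × 3.25% × 93/365 = $1,130.3322
Fernbury City, 4 April – 29 October 2006: 209 days → $136,500 × 2.55% × 209/365 = $1,993.0870
The Parish of Mossgrove, 30 October – 31 December 2006: 63 days → $136,500 × 1.65% × 63/365 = $388.7445
Total = $3,512.1637

$3,512.16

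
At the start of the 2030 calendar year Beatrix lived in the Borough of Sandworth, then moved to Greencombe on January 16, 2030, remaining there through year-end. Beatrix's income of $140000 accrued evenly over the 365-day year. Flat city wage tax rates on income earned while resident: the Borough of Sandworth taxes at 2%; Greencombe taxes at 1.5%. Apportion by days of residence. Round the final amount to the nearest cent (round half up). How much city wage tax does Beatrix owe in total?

The Borough of Sandworth, January 1 – January 15, 2030: 15 days → $140000 × 2% × 15/365 = $115.0685
Greencombe, January 16 – December 31, 2030: 350 days → $140000 × 1.5% × 350/365 = $2013.6986
Total = $2128.7671

$2128.77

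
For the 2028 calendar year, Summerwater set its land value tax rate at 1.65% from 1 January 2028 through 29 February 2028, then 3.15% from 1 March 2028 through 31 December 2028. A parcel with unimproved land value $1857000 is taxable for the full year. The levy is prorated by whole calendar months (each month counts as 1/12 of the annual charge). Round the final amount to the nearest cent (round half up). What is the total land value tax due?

1 January – 29 February 2028: 2 months at 1.65% → $1857000 × 1.65% × 2/12 = $5106.7500
1 March – 31 December 2028: 10 months at 3.15% → $1857000 × 3.15% × 10/12 = $48746.2500
Total = $53853.0000

$53853.00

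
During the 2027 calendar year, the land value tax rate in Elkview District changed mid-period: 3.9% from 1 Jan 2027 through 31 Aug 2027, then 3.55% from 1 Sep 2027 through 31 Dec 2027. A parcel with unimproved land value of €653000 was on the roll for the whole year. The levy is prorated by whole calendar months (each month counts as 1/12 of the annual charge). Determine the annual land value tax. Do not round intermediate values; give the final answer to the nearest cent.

1 Jan – 31 Aug 2027: 8 months at 3.9% → €653000 × 3.9% × 8/12 = €16978.0000
1 Sep – 31 Dec 2027: 4 months at 3.55% → €653000 × 3.55% × 4/12 = €7727.1667
Total = €24705.1667

€24705.17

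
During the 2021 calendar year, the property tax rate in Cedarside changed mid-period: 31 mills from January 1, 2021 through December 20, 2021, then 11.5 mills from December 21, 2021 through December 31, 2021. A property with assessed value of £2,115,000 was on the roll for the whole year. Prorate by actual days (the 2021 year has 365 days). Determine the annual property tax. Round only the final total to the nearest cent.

£64,322.08

January 1 – December 20, 2021: 354 days at 31 mills → £2,115,000 × 3.1% × 354/365 = £63,589.0685
December 21 – December 31, 2021: 11 days at 11.5 mills → £2,115,000 × 1.15% × 11/365 = £733.0068
Total = £64,322.0753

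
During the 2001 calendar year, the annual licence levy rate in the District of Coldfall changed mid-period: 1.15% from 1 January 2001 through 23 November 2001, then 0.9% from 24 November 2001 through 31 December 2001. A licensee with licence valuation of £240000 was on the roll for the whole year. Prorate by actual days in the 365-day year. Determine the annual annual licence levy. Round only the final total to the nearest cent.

£2697.53

1 January – 23 November 2001: 327 days at 1.15% → £240000 × 1.15% × 327/365 = £2472.6575
24 November – 31 December 2001: 38 days at 0.9% → £240000 × 0.9% × 38/365 = £224.8767
Total = £2697.5342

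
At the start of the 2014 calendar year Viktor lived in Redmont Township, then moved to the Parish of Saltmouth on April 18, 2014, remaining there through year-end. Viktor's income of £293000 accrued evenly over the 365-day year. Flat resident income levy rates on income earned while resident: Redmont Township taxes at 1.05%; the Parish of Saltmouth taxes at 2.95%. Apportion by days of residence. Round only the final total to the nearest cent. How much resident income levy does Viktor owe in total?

£7011.53

Redmont Township, January 1 – April 17, 2014: 107 days → £293000 × 1.05% × 107/365 = £901.8781
The Parish of Saltmouth, April 18 – December 31, 2014: 258 days → £293000 × 2.95% × 258/365 = £6109.6521
Total = £7011.5301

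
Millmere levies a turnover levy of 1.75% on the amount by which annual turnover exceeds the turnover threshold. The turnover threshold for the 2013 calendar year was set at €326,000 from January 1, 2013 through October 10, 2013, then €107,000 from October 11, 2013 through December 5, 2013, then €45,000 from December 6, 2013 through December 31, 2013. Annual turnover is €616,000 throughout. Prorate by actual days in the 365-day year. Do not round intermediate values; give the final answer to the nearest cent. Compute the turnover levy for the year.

€6,013.29

January 1 – October 10, 2013: 283 days, exemption €326,000 → (€616,000 − €326,000) × 1.75% × 283/365 = €3,934.8630
October 11 – December 5, 2013: 56 days, exemption €107,000 → (€616,000 − €107,000) × 1.75% × 56/365 = €1,366.6301
December 6 – December 31, 2013: 26 days, exemption €45,000 → (€616,000 − €45,000) × 1.75% × 26/365 = €711.7945
Total = €6,013.2877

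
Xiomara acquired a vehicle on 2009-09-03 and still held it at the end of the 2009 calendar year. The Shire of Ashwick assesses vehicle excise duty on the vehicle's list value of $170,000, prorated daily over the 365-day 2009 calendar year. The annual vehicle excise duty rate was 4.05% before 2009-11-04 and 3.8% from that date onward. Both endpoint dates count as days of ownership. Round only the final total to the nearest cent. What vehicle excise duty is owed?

2009-09-03 to 2009-11-03: 62 days at 4.05% → $170,000 × 4.05% × 62/365 = $1,169.5068
2009-11-04 to 2009-12-31: 58 days at 3.8% → $170,000 × 3.8% × 58/365 = $1,026.5205
Total = $2,196.0274

$2,196.03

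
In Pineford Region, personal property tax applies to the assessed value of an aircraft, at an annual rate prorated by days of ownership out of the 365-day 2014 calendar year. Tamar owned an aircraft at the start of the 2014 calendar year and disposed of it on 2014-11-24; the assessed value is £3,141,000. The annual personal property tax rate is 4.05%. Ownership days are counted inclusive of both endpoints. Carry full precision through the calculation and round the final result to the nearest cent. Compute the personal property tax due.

Days held (2014-01-01 to 2014-11-24): 328 out of 365
Tax = £3,141,000 × 4.05% × 328/365 = £114,315.1890

£114,315.19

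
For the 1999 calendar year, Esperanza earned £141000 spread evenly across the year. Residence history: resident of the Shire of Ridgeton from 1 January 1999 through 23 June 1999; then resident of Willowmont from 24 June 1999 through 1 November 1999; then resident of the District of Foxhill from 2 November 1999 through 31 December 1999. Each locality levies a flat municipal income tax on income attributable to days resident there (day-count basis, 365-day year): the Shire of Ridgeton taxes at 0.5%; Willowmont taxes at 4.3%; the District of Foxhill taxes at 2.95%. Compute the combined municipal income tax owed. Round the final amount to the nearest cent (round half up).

The Shire of Ridgeton, 1 January – 23 June 1999: 174 days → £141000 × 0.5% × 174/365 = £336.0822
Willowmont, 24 June – 1 November 1999: 131 days → £141000 × 4.3% × 131/365 = £2176.0356
The District of Foxhill, 2 November – 31 December 1999: 60 days → £141000 × 2.95% × 60/365 = £683.7534
Total = £3195.8712

£3195.87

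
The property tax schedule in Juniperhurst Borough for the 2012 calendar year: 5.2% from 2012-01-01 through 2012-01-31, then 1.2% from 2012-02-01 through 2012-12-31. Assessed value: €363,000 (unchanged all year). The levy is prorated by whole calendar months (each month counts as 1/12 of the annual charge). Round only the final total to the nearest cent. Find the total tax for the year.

€5,566.00

2012-01-01 to 2012-01-31: 1 month at 5.2% → €363,000 × 5.2% × 1/12 = €1,573.0000
2012-02-01 to 2012-12-31: 11 months at 1.2% → €363,000 × 1.2% × 11/12 = €3,993.0000
Total = €5,566.0000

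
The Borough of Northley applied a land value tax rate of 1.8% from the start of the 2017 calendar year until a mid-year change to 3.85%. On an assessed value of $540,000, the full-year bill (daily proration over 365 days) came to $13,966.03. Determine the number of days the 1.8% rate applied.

225 days

Let d = days at the first rate; then 365 − d days at the second rate.
$540,000 × [1.8%·d + 3.85%·(365−d)] / 365 = $13,966.03
Solving gives d = 225, so the new rate took effect on 14 Aug 2017.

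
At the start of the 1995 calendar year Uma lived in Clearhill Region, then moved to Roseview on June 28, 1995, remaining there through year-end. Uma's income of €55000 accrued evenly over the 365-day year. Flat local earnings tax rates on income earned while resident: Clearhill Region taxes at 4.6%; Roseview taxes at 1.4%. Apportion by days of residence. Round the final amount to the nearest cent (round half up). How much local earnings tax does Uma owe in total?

€1628.30

Clearhill Region, January 1 – June 27, 1995: 178 days → €55000 × 4.6% × 178/365 = €1233.8082
Roseview, June 28 – December 31, 1995: 187 days → €55000 × 1.4% × 187/365 = €394.4932
Total = €1628.3014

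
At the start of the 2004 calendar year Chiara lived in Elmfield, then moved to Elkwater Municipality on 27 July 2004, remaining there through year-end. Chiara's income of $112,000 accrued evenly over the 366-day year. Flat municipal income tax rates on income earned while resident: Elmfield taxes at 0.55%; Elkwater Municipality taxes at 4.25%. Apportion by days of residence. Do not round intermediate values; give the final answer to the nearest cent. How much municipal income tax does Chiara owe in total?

$2,404.94

Elmfield, 1 January – 26 July 2004: 208 days → $112,000 × 0.55% × 208/366 = $350.0765
Elkwater Municipality, 27 July – 31 December 2004: 158 days → $112,000 × 4.25% × 158/366 = $2,054.8634
Total = $2,404.9399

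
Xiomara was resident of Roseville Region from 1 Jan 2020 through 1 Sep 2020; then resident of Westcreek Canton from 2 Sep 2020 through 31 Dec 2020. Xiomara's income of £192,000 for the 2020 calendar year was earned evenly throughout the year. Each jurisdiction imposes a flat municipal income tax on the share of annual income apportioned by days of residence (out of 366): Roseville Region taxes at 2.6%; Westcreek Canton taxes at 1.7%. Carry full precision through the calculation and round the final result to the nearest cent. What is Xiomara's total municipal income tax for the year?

£4,420.72

Roseville Region, 1 Jan – 1 Sep 2020: 245 days → £192,000 × 2.6% × 245/366 = £3,341.6393
Westcreek Canton, 2 Sep – 31 Dec 2020: 121 days → £192,000 × 1.7% × 121/366 = £1,079.0820
Total = £4,420.7213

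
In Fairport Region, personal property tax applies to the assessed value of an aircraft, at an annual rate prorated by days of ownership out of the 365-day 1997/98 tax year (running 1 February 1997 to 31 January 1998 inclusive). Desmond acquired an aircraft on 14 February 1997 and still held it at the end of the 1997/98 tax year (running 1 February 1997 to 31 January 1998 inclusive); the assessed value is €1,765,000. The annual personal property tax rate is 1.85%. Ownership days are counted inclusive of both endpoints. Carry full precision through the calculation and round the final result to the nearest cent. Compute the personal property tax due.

Days held (14 February 1997 – 31 January 1998): 352 out of 365
Tax = €1,765,000 × 1.85% × 352/365 = €31,489.5342

€31,489.53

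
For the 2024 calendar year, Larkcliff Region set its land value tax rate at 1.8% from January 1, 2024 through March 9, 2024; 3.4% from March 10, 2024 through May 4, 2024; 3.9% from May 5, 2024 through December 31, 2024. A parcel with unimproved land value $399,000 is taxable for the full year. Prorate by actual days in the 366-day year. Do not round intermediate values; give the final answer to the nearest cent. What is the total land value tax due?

$13,676.11

January 1 – March 9, 2024: 69 days at 1.8% → $399,000 × 1.8% × 69/366 = $1,353.9836
March 10 – May 4, 2024: 56 days at 3.4% → $399,000 × 3.4% × 56/366 = $2,075.6721
May 5 – December 31, 2024: 241 days at 3.9% → $399,000 × 3.9% × 241/366 = $10,246.4508
Total = $13,676.1066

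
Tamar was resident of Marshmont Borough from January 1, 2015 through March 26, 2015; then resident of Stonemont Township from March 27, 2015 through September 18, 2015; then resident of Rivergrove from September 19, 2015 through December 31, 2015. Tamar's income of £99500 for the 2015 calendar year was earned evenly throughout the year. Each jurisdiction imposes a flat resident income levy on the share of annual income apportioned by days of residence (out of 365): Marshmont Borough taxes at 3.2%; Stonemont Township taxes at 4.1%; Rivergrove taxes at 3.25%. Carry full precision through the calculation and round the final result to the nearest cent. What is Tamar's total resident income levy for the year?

Marshmont Borough, January 1 – March 26, 2015: 85 days → £99500 × 3.2% × 85/365 = £741.4795
Stonemont Township, March 27 – September 18, 2015: 176 days → £99500 × 4.1% × 176/365 = £1967.1014
Rivergrove, September 19 – December 31, 2015: 104 days → £99500 × 3.25% × 104/365 = £921.3973
Total = £3629.9781

£3629.98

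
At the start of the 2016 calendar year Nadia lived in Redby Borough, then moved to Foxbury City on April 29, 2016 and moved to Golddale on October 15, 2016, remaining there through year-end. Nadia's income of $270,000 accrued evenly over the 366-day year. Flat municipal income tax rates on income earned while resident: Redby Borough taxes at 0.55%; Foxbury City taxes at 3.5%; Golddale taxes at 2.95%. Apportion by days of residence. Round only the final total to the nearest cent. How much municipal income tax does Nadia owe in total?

Redby Borough, January 1 – April 28, 2016: 119 days → $270,000 × 0.55% × 119/366 = $482.8279
Foxbury City, April 29 – October 14, 2016: 169 days → $270,000 × 3.5% × 169/366 = $4,363.5246
Golddale, October 15 – December 31, 2016: 78 days → $270,000 × 2.95% × 78/366 = $1,697.4590
Total = $6,543.8115

$6,543.81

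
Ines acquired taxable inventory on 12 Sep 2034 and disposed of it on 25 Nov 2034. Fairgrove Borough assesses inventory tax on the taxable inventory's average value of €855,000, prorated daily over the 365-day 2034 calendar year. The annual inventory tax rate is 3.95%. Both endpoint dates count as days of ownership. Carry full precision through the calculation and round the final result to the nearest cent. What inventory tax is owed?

Days held (12 Sep – 25 Nov 2034): 75 out of 365
Tax = €855,000 × 3.95% × 75/365 = €6,939.5548

€6,939.55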